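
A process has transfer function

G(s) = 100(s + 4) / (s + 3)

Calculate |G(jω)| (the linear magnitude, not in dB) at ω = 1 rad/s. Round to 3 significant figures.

130

At s = jω = j1:
zero (s+4): 4 + j1 → |·| = √(4²+1²) = √17 ≈ 4.1231, ∠ = arctan(1/4) ≈ 14.04°
pole (s+3): 3 + j1 → |·| = √(3²+1²) = √10 ≈ 3.1623, ∠ = arctan(1/3) ≈ 18.43°
|G| = 100 · 4.1231 / 3.1623 ≈ 130.38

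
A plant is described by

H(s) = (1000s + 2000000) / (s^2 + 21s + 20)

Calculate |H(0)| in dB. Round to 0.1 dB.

H(0) = 2000000 / 20 = 1e+05
20 log₁₀(1e+05) ≈ 100.00 dB

100.0 dB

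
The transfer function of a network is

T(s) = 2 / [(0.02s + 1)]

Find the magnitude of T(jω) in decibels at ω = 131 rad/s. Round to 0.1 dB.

-2.9 dB

At ω = 131 rad/s:
pole (1 + j131·0.02) = 1 + j2.62 → |·| ≈ 2.8044, ∠ ≈ 69.11°
|T| = 2 · 1 / (2.8044) ≈ 0.71317
Gain = 20 log₁₀(0.71317) ≈ -2.94 dB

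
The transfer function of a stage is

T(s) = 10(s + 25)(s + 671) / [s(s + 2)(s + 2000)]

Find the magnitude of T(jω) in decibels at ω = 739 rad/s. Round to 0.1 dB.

At s = jω = j739:
zero (s+25): 25 + j739 → |·| = √(25²+739²) = √546746 ≈ 739.42, ∠ = arctan(739/25) ≈ 88.06°
zero (s+671): 671 + j739 → |·| = √(671²+739²) = √996362 ≈ 998.18, ∠ = arctan(739/671) ≈ 47.76°
pole (s+2): 2 + j739 → |·| = √(2²+739²) = √546125 ≈ 739, ∠ = arctan(739/2) ≈ 89.84°
pole (s+2000): 2000 + j739 → |·| = √(2000²+739²) = √4546121 ≈ 2132.2, ∠ = arctan(739/2000) ≈ 20.28°
pole at origin: |s| = 739, ∠ = 90.00° (in denominator)
|T| = 10 · 7.3807e+05 / 1.1644e+09 ≈ 0.0063386
Gain = 20 log₁₀(0.0063386) ≈ -43.96 dB

-44.0 dB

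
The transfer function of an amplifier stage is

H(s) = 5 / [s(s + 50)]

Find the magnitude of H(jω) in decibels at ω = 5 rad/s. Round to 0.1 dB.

-34.0 dB

At s = jω = j5:
pole (s+50): 50 + j5 → |·| = √(50²+5²) = √2525 ≈ 50.249, ∠ = arctan(5/50) ≈ 5.71°
pole at origin: |s| = 5, ∠ = 90.00° (in denominator)
|H| = 5 / 251.25 ≈ 0.0199
Gain = 20 log₁₀(0.0199) ≈ -34.02 dB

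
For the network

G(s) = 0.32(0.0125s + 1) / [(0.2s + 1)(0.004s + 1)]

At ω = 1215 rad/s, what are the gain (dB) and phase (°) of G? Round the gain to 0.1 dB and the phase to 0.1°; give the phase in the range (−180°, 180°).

-47.9 dB, -81.9°

At ω = 1215 rad/s:
zero (1 + j1215·0.0125) = 1 + j15.1875 → |·| ≈ 15.22, ∠ ≈ 86.23°
pole (1 + j1215·0.2) = 1 + j243 → |·| ≈ 243, ∠ ≈ 89.76°
pole (1 + j1215·0.004) = 1 + j4.86 → |·| ≈ 4.9618, ∠ ≈ 78.37°
|G| = 0.32 · 15.22 / (243 · 4.9618) ≈ 0.0040394
Gain = 20 log₁₀(0.0040394) ≈ -47.87 dB
∠G = (86.23°) − (89.76° + 78.37°) = -81.90°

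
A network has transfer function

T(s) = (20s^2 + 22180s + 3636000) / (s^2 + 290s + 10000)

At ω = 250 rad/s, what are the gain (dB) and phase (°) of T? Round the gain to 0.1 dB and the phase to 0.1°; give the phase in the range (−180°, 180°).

Substitute s = j250:
Numerator: 20(j250)^2 + 22180(j250) + 3636000 = 2386000 + j5545000
Denominator: (j250)^2 + 290(j250) + 10000 = -52500 + j72500
|N| = √(2386000² + 5545000²) ≈ 6.0366e+06, ∠N ≈ 66.72°
|D| = √(52500² + 72500²) ≈ 89513, ∠D ≈ 125.91°
|T| = 6.0366e+06 / 89513 ≈ 67.438
Gain = 20 log₁₀(67.438) ≈ 36.58 dB
∠T = 66.72° − 125.91° = -59.19°

36.6 dB, -59.2°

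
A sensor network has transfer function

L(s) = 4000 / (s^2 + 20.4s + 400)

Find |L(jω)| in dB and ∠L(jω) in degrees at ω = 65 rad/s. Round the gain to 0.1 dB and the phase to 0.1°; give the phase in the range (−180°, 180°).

At s = jω = j65:
quadratic: (j65)² + 20.4·j65 + 400 = -3825 + j1326 → |·| ≈ 4048.3, ∠ ≈ 160.88°
|L| = 4000 / 4048.3 ≈ 0.98807
Gain = 20 log₁₀(0.98807) ≈ -0.10 dB
∠L = 0.00° − 160.88° = -160.88°

-0.1 dB, -160.9°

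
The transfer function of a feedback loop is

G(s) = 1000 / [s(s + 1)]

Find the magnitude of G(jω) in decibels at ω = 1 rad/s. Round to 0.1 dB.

57.0 dB

At s = jω = j1:
pole (s+1): 1 + j1 → |·| = √(1²+1²) = √2 ≈ 1.4142, ∠ = arctan(1/1) ≈ 45.00°
pole at origin: |s| = 1, ∠ = 90.00° (in denominator)
|G| = 1000 / 1.4142 ≈ 707.11
Gain = 20 log₁₀(707.11) ≈ 56.99 dB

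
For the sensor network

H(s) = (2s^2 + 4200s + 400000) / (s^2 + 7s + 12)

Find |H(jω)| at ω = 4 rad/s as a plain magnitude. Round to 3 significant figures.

Substitute s = j4:
Numerator: 2(j4)^2 + 4200(j4) + 400000 = 399968 + j16800
Denominator: (j4)^2 + 7(j4) + 12 = -4 + j28
|N| = √(399968² + 16800²) ≈ 4.0032e+05, ∠N ≈ 2.41°
|D| = √(4² + 28²) ≈ 28.284, ∠D ≈ 98.13°
|H| = 4.0032e+05 / 28.284 ≈ 14154

1.42e+04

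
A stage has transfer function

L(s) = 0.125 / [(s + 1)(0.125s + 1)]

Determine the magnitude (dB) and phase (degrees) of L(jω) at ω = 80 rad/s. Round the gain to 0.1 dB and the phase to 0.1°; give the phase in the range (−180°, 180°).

-76.2 dB, -173.6°

At ω = 80 rad/s:
pole (1 + j80·1) = 1 + j80 → |·| ≈ 80.006, ∠ ≈ 89.28°
pole (1 + j80·0.125) = 1 + j10 → |·| ≈ 10.05, ∠ ≈ 84.29°
|L| = 0.125 · 1 / (80.006 · 10.05) ≈ 0.00015546
Gain = 20 log₁₀(0.00015546) ≈ -76.17 dB
∠L = (0°) − (89.28° + 84.29°) = -173.57°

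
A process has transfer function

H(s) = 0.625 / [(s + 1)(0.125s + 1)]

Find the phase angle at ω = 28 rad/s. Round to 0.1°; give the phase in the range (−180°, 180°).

At ω = 28 rad/s:
pole (1 + j28·1) = 1 + j28 → |·| ≈ 28.018, ∠ ≈ 87.95°
pole (1 + j28·0.125) = 1 + j3.5 → |·| ≈ 3.6401, ∠ ≈ 74.05°
∠H = (0°) − (87.95° + 74.05°) = -162.00°

-162.0°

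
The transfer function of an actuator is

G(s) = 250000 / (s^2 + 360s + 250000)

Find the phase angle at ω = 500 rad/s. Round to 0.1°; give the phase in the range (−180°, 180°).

At s = jω = j500:
quadratic: (j500)² + 360·j500 + 250000 = 0 + j180000 → |·| ≈ 1.8e+05, ∠ ≈ 90.00°
∠G = 0.00° − 90.00° = -90.00°

-90.0°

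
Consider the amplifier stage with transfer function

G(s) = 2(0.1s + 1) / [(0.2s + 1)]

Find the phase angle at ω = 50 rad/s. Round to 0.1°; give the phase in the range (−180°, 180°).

At ω = 50 rad/s:
zero (1 + j50·0.1) = 1 + j5 → |·| ≈ 5.099, ∠ ≈ 78.69°
pole (1 + j50·0.2) = 1 + j10 → |·| ≈ 10.05, ∠ ≈ 84.29°
∠G = (78.69°) − (84.29°) = -5.60°

-5.6°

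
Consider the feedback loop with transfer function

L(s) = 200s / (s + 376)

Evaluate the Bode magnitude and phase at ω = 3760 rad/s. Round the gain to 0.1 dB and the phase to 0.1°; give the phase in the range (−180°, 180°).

At s = jω = j3760:
zero at origin: s = j3760 → |·| = 3760, ∠ = 90.00°
pole (s+376): 376 + j3760 → |·| = √(376²+3760²) = √14278976 ≈ 3778.8, ∠ = arctan(3760/376) ≈ 84.29°
|L| = 200 · 3760 / 3778.8 ≈ 199
Gain = 20 log₁₀(199) ≈ 45.98 dB
∠L = 90.00° − 84.29° = 5.71°

46.0 dB, 5.7°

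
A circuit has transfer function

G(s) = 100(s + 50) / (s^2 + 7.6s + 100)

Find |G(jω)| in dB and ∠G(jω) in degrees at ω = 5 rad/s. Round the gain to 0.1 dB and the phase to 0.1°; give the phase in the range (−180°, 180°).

At s = jω = j5:
zero (s+50): 50 + j5 → |·| = √(50²+5²) = √2525 ≈ 50.249, ∠ = arctan(5/50) ≈ 5.71°
quadratic: (j5)² + 7.6·j5 + 100 = 75 + j38 → |·| ≈ 84.077, ∠ ≈ 26.87°
|G| = 100 · 50.249 / 84.077 ≈ 59.765
Gain = 20 log₁₀(59.765) ≈ 35.53 dB
∠G = 5.71° − 26.87° = -21.16°

35.5 dB, -21.2°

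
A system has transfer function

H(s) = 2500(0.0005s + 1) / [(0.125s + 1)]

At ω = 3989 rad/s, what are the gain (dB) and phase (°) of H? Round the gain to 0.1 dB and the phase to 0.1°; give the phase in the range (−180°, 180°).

21.0 dB, -26.5°

At ω = 3989 rad/s:
zero (1 + j3989·0.0005) = 1 + j1.9945 → |·| ≈ 2.2311, ∠ ≈ 63.37°
pole (1 + j3989·0.125) = 1 + j498.625 → |·| ≈ 498.63, ∠ ≈ 89.89°
|H| = 2500 · 2.2311 / (498.63) ≈ 11.186
Gain = 20 log₁₀(11.186) ≈ 20.97 dB
∠H = (63.37°) − (89.89°) = -26.52°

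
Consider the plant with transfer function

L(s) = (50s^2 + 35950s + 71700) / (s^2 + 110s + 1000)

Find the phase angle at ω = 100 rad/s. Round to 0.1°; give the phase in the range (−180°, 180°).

Substitute s = j100:
Numerator: 50(j100)^2 + 35950(j100) + 71700 = -428300 + j3595000
Denominator: (j100)^2 + 110(j100) + 1000 = -9000 + j11000
|N| = √(428300² + 3595000²) ≈ 3.6204e+06, ∠N ≈ 96.79°
|D| = √(9000² + 11000²) ≈ 14213, ∠D ≈ 129.29°
∠L = 96.79° − 129.29° = -32.50°

-32.5°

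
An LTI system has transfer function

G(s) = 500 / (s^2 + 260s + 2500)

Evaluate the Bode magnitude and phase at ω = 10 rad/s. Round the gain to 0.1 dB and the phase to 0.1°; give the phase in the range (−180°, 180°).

-17.0 dB, -47.3°

Substitute s = j10:
Numerator: 500 = 500 + j0
Denominator: (j10)^2 + 260(j10) + 2500 = 2400 + j2600
|N| = √(500² + 0²) ≈ 500, ∠N ≈ 0.00°
|D| = √(2400² + 2600²) ≈ 3538.4, ∠D ≈ 47.29°
|G| = 500 / 3538.4 ≈ 0.14131
Gain = 20 log₁₀(0.14131) ≈ -17.00 dB
∠G = 0.00° − 47.29° = -47.29°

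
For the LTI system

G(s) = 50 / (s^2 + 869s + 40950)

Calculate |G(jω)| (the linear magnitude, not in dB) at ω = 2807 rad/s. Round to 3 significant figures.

6.09e-06

Substitute s = j2807:
Numerator: 50 = 50 + j0
Denominator: (j2807)^2 + 869(j2807) + 40950 = -7838299 + j2439283
|N| = √(50² + 0²) ≈ 50, ∠N ≈ 0.00°
|D| = √(7838299² + 2439283²) ≈ 8.2091e+06, ∠D ≈ 162.71°
|G| = 50 / 8.2091e+06 ≈ 6.0908e-06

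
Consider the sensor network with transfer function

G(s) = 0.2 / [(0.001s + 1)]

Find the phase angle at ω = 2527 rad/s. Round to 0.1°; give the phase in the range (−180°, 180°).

-68.4°

At ω = 2527 rad/s:
pole (1 + j2527·0.001) = 1 + j2.527 → |·| ≈ 2.7177, ∠ ≈ 68.41°
∠G = (0°) − (68.41°) = -68.41°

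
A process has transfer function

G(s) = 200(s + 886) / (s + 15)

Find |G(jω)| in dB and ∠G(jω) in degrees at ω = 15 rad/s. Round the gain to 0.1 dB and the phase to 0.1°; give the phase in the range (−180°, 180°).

78.4 dB, -44.0°

At s = jω = j15:
zero (s+886): 886 + j15 → |·| = √(886²+15²) = √785221 ≈ 886.13, ∠ = arctan(15/886) ≈ 0.97°
pole (s+15): 15 + j15 → |·| = √(15²+15²) = √450 ≈ 21.213, ∠ = arctan(15/15) ≈ 45.00°
|G| = 200 · 886.13 / 21.213 ≈ 8354.6
Gain = 20 log₁₀(8354.6) ≈ 78.44 dB
∠G = 0.97° − 45.00° = -44.03°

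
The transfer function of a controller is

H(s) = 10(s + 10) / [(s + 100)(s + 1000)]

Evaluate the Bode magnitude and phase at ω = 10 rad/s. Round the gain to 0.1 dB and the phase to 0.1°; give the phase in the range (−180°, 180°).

-57.0 dB, 38.7°

At s = jω = j10:
zero (s+10): 10 + j10 → |·| = √(10²+10²) = √200 ≈ 14.142, ∠ = arctan(10/10) ≈ 45.00°
pole (s+100): 100 + j10 → |·| = √(100²+10²) = √10100 ≈ 100.5, ∠ = arctan(10/100) ≈ 5.71°
pole (s+1000): 1000 + j10 → |·| = √(1000²+10²) = √1000100 ≈ 1000, ∠ = arctan(10/1000) ≈ 0.57°
|H| = 10 · 14.142 / 1.005e+05 ≈ 0.0014072
Gain = 20 log₁₀(0.0014072) ≈ -57.03 dB
∠H = 45.00° − 6.28° = 38.72°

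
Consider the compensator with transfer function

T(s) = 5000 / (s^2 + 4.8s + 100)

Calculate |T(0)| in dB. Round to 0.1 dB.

T(0) = 5000 / 100 = 50
20 log₁₀(50) ≈ 33.98 dB

34.0 dB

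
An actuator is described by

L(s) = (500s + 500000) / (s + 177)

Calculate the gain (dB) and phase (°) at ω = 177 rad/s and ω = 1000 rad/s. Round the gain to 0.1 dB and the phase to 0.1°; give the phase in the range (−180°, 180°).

ω = 177: 66.1 dB, -35.0°; ω = 1000: 56.9 dB, -35.0°

Substitute s = j177:
Numerator: 500(j177) + 500000 = 500000 + j88500
Denominator: (j177) + 177 = 177 + j177
|N| = √(500000² + 88500²) ≈ 5.0777e+05, ∠N ≈ 10.04°
|D| = √(177² + 177²) ≈ 250.32, ∠D ≈ 45.00°
|L| = 5.0777e+05 / 250.32 ≈ 2028.5
Gain = 20 log₁₀(2028.5) ≈ 66.14 dB
∠L = 10.04° − 45.00° = -34.96°

Substitute s = j1000:
Numerator: 500(j1000) + 500000 = 500000 + j500000
Denominator: (j1000) + 177 = 177 + j1000
|N| = √(500000² + 500000²) ≈ 7.0711e+05, ∠N ≈ 45.00°
|D| = √(177² + 1000²) ≈ 1015.5, ∠D ≈ 79.96°
|L| = 7.0711e+05 / 1015.5 ≈ 696.32
Gain = 20 log₁₀(696.32) ≈ 56.86 dB
∠L = 45.00° − 79.96° = -34.96°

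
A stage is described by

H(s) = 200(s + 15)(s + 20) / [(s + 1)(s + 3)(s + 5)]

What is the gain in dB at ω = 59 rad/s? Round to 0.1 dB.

11.3 dB

At s = jω = j59:
zero (s+15): 15 + j59 → |·| = √(15²+59²) = √3706 ≈ 60.877, ∠ = arctan(59/15) ≈ 75.74°
zero (s+20): 20 + j59 → |·| = √(20²+59²) = √3881 ≈ 62.298, ∠ = arctan(59/20) ≈ 71.27°
pole (s+1): 1 + j59 → |·| = √(1²+59²) = √3482 ≈ 59.008, ∠ = arctan(59/1) ≈ 89.03°
pole (s+3): 3 + j59 → |·| = √(3²+59²) = √3490 ≈ 59.076, ∠ = arctan(59/3) ≈ 87.09°
pole (s+5): 5 + j59 → |·| = √(5²+59²) = √3506 ≈ 59.211, ∠ = arctan(59/5) ≈ 85.16°
|H| = 200 · 3792.5 / 2.0641e+05 ≈ 3.6747
Gain = 20 log₁₀(3.6747) ≈ 11.30 dB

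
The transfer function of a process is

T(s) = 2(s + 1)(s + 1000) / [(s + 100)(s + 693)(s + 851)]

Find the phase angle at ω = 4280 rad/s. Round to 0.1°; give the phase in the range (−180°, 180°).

At s = jω = j4280:
zero (s+1): 1 + j4280 → |·| = √(1²+4280²) = √18318401 ≈ 4280, ∠ = arctan(4280/1) ≈ 89.99°
zero (s+1000): 1000 + j4280 → |·| = √(1000²+4280²) = √19318400 ≈ 4395.3, ∠ = arctan(4280/1000) ≈ 76.85°
pole (s+100): 100 + j4280 → |·| = √(100²+4280²) = √18328400 ≈ 4281.2, ∠ = arctan(4280/100) ≈ 88.66°
pole (s+693): 693 + j4280 → |·| = √(693²+4280²) = √18798649 ≈ 4335.7, ∠ = arctan(4280/693) ≈ 80.80°
pole (s+851): 851 + j4280 → |·| = √(851²+4280²) = √19042601 ≈ 4363.8, ∠ = arctan(4280/851) ≈ 78.75°
∠T = 166.84° − 248.21° = -81.37°

-81.4°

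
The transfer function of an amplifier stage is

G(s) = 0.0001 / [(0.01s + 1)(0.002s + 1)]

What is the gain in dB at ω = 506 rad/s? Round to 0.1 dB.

At ω = 506 rad/s:
pole (1 + j506·0.01) = 1 + j5.06 → |·| ≈ 5.1579, ∠ ≈ 78.82°
pole (1 + j506·0.002) = 1 + j1.012 → |·| ≈ 1.4227, ∠ ≈ 45.34°
|G| = 0.0001 · 1 / (5.1579 · 1.4227) ≈ 1.3627e-05
Gain = 20 log₁₀(1.3627e-05) ≈ -97.31 dB

-97.3 dB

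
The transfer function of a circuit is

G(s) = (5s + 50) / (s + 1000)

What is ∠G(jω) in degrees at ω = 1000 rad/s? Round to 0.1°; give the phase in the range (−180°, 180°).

Substitute s = j1000:
Numerator: 5(j1000) + 50 = 50 + j5000
Denominator: (j1000) + 1000 = 1000 + j1000
|N| = √(50² + 5000²) ≈ 5000.2, ∠N ≈ 89.43°
|D| = √(1000² + 1000²) ≈ 1414.2, ∠D ≈ 45.00°
∠G = 89.43° − 45.00° = 44.43°

44.4°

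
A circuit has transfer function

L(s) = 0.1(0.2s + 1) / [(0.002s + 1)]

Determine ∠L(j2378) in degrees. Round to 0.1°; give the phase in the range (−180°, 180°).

11.8°

At ω = 2378 rad/s:
zero (1 + j2378·0.2) = 1 + j475.6 → |·| ≈ 475.6, ∠ ≈ 89.88°
pole (1 + j2378·0.002) = 1 + j4.756 → |·| ≈ 4.86, ∠ ≈ 78.13°
∠L = (89.88°) − (78.13°) = 11.75°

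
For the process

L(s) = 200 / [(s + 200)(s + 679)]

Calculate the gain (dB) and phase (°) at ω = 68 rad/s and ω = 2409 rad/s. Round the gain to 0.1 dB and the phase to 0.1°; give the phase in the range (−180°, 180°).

At s = jω = j68:
pole (s+200): 200 + j68 → |·| = √(200²+68²) = √44624 ≈ 211.24, ∠ = arctan(68/200) ≈ 18.78°
pole (s+679): 679 + j68 → |·| = √(679²+68²) = √465665 ≈ 682.4, ∠ = arctan(68/679) ≈ 5.72°
|L| = 200 / 1.4415e+05 ≈ 0.0013874
Gain = 20 log₁₀(0.0013874) ≈ -57.16 dB
∠L = 0.00° − 24.50° = -24.50°

At s = jω = j2409:
pole (s+200): 200 + j2409 → |·| = √(200²+2409²) = √5843281 ≈ 2417.3, ∠ = arctan(2409/200) ≈ 85.25°
pole (s+679): 679 + j2409 → |·| = √(679²+2409²) = √6264322 ≈ 2502.9, ∠ = arctan(2409/679) ≈ 74.26°
|L| = 200 / 6.0503e+06 ≈ 3.3056e-05
Gain = 20 log₁₀(3.3056e-05) ≈ -89.61 dB
∠L = 0.00° − 159.51° = -159.51°

ω = 68: -57.2 dB, -24.5°; ω = 2409: -89.6 dB, -159.5°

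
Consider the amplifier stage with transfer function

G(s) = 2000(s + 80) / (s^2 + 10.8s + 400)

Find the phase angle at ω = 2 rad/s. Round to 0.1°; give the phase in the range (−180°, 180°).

At s = jω = j2:
zero (s+80): 80 + j2 → |·| = √(80²+2²) = √6404 ≈ 80.025, ∠ = arctan(2/80) ≈ 1.43°
quadratic: (j2)² + 10.8·j2 + 400 = 396 + j21.6 → |·| ≈ 396.59, ∠ ≈ 3.12°
∠G = 1.43° − 3.12° = -1.69°

-1.7°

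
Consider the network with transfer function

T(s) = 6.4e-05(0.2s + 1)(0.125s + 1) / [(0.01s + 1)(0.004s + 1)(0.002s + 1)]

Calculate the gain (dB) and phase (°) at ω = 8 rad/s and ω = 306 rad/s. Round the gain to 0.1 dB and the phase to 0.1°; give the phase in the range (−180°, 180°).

At ω = 8 rad/s:
zero (1 + j8·0.2) = 1 + j1.6 → |·| ≈ 1.8868, ∠ ≈ 57.99°
zero (1 + j8·0.125) = 1 + j1 → |·| ≈ 1.4142, ∠ ≈ 45.00°
pole (1 + j8·0.01) = 1 + j0.08 → |·| ≈ 1.0032, ∠ ≈ 4.57°
pole (1 + j8·0.004) = 1 + j0.032 → |·| ≈ 1.0005, ∠ ≈ 1.83°
pole (1 + j8·0.002) = 1 + j0.016 → |·| ≈ 1.0001, ∠ ≈ 0.92°
|T| = 6.4e-05 · 1.8868 · 1.4142 / (1.0032 · 1.0005 · 1.0001) ≈ 0.00017013
Gain = 20 log₁₀(0.00017013) ≈ -75.38 dB
∠T = (57.99° + 45.00°) − (4.57° + 1.83° + 0.92°) = 95.67°

At ω = 306 rad/s:
zero (1 + j306·0.2) = 1 + j61.2 → |·| ≈ 61.208, ∠ ≈ 89.06°
zero (1 + j306·0.125) = 1 + j38.25 → |·| ≈ 38.263, ∠ ≈ 88.50°
pole (1 + j306·0.01) = 1 + j3.06 → |·| ≈ 3.2193, ∠ ≈ 71.90°
pole (1 + j306·0.004) = 1 + j1.224 → |·| ≈ 1.5806, ∠ ≈ 50.75°
pole (1 + j306·0.002) = 1 + j0.612 → |·| ≈ 1.1724, ∠ ≈ 31.47°
|T| = 6.4e-05 · 61.208 · 38.263 / (3.2193 · 1.5806 · 1.1724) ≈ 0.025125
Gain = 20 log₁₀(0.025125) ≈ -32.00 dB
∠T = (89.06° + 88.50°) − (71.90° + 50.75° + 31.47°) = 23.44°

ω = 8: -75.4 dB, 95.7°; ω = 306: -32.0 dB, 23.4°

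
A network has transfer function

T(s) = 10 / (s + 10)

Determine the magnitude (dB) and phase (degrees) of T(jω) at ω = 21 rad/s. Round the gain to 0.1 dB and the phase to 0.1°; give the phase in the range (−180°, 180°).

Substitute s = j21:
Numerator: 10 = 10 + j0
Denominator: (j21) + 10 = 10 + j21
|N| = √(10² + 0²) ≈ 10, ∠N ≈ 0.00°
|D| = √(10² + 21²) ≈ 23.259, ∠D ≈ 64.54°
|T| = 10 / 23.259 ≈ 0.42994
Gain = 20 log₁₀(0.42994) ≈ -7.33 dB
∠T = 0.00° − 64.54° = -64.54°

-7.3 dB, -64.5°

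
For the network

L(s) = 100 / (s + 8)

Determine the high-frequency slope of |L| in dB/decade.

Each pole contributes −20 dB/decade at high frequency; each zero contributes +20 dB/decade.
Net: 0 zero(s) − 1 pole(s) → -20 dB/decade.

-20 dB/decade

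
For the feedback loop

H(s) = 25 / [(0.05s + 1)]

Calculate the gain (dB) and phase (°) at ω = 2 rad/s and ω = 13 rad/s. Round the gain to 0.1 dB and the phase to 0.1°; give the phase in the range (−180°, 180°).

ω = 2: 27.9 dB, -5.7°; ω = 13: 26.4 dB, -33.0°

At ω = 2 rad/s:
pole (1 + j2·0.05) = 1 + j0.1 → |·| ≈ 1.005, ∠ ≈ 5.71°
|H| = 25 · 1 / (1.005) ≈ 24.876
Gain = 20 log₁₀(24.876) ≈ 27.92 dB
∠H = (0°) − (5.71°) = -5.71°

At ω = 13 rad/s:
pole (1 + j13·0.05) = 1 + j0.65 → |·| ≈ 1.1927, ∠ ≈ 33.02°
|H| = 25 · 1 / (1.1927) ≈ 20.961
Gain = 20 log₁₀(20.961) ≈ 26.43 dB
∠H = (0°) − (33.02°) = -33.02°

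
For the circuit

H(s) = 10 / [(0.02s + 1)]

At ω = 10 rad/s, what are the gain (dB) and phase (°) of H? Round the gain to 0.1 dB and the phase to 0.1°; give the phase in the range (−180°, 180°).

19.8 dB, -11.3°

At ω = 10 rad/s:
pole (1 + j10·0.02) = 1 + j0.2 → |·| ≈ 1.0198, ∠ ≈ 11.31°
|H| = 10 · 1 / (1.0198) ≈ 9.8058
Gain = 20 log₁₀(9.8058) ≈ 19.83 dB
∠H = (0°) − (11.31°) = -11.31°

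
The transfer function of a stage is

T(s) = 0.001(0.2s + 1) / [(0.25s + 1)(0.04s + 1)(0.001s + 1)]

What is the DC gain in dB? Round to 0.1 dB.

T(0) = 0.001 · 1 / 1 = 0.001
20 log₁₀(0.001) ≈ -60.00 dB

-60.0 dB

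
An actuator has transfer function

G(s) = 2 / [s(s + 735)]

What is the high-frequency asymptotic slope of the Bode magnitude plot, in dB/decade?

Each pole contributes −20 dB/decade at high frequency; each zero contributes +20 dB/decade.
Net: 0 zero(s) − 2 pole(s) → -40 dB/decade.

-40 dB/decade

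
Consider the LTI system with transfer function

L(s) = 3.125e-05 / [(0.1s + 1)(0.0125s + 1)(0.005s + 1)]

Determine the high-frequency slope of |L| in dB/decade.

Each pole contributes −20 dB/decade at high frequency; each zero contributes +20 dB/decade.
Net: 0 zero(s) − 3 pole(s) → -60 dB/decade.

-60 dB/decade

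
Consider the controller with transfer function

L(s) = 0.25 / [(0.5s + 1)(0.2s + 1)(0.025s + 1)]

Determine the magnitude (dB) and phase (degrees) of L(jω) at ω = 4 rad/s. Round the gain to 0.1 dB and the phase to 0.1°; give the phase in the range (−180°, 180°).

-21.2 dB, -107.8°

At ω = 4 rad/s:
pole (1 + j4·0.5) = 1 + j2 → |·| ≈ 2.2361, ∠ ≈ 63.43°
pole (1 + j4·0.2) = 1 + j0.8 → |·| ≈ 1.2806, ∠ ≈ 38.66°
pole (1 + j4·0.025) = 1 + j0.1 → |·| ≈ 1.005, ∠ ≈ 5.71°
|L| = 0.25 · 1 / (2.2361 · 1.2806 · 1.005) ≈ 0.08687
Gain = 20 log₁₀(0.08687) ≈ -21.22 dB
∠L = (0°) − (63.43° + 38.66° + 5.71°) = -107.80°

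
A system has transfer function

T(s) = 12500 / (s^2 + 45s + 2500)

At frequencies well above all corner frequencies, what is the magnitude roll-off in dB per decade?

Each pole contributes −20 dB/decade at high frequency; each zero contributes +20 dB/decade.
Net: 0 zero(s) − 2 pole(s) → -40 dB/decade.

-40 dB/decade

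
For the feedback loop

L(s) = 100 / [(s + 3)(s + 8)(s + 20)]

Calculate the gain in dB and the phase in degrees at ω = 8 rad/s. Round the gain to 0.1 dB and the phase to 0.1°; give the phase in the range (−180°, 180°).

At s = jω = j8:
pole (s+3): 3 + j8 → |·| = √(3²+8²) = √73 ≈ 8.544, ∠ = arctan(8/3) ≈ 69.44°
pole (s+8): 8 + j8 → |·| = √(8²+8²) = √128 ≈ 11.314, ∠ = arctan(8/8) ≈ 45.00°
pole (s+20): 20 + j8 → |·| = √(20²+8²) = √464 ≈ 21.541, ∠ = arctan(8/20) ≈ 21.80°
|L| = 100 / 2082.3 ≈ 0.048024
Gain = 20 log₁₀(0.048024) ≈ -26.37 dB
∠L = 0.00° − 136.24° = -136.24°

-26.4 dB, -136.2°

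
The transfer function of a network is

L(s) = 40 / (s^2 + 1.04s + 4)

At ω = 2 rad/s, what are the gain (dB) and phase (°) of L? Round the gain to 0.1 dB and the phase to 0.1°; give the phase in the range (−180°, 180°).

25.7 dB, -90.0°

At s = jω = j2:
quadratic: (j2)² + 1.04·j2 + 4 = 0 + j2.08 → |·| ≈ 2.08, ∠ ≈ 90.00°
|L| = 40 / 2.08 ≈ 19.231
Gain = 20 log₁₀(19.231) ≈ 25.68 dB
∠L = 0.00° − 90.00° = -90.00°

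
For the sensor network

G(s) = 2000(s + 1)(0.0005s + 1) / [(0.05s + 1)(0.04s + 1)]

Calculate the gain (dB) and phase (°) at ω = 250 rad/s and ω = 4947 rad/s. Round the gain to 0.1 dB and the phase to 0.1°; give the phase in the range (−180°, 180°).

At ω = 250 rad/s:
zero (1 + j250·1) = 1 + j250 → |·| ≈ 250, ∠ ≈ 89.77°
zero (1 + j250·0.0005) = 1 + j0.125 → |·| ≈ 1.0078, ∠ ≈ 7.13°
pole (1 + j250·0.05) = 1 + j12.5 → |·| ≈ 12.54, ∠ ≈ 85.43°
pole (1 + j250·0.04) = 1 + j10 → |·| ≈ 10.05, ∠ ≈ 84.29°
|G| = 2000 · 250 · 1.0078 / (12.54 · 10.05) ≈ 3998.3
Gain = 20 log₁₀(3998.3) ≈ 72.04 dB
∠G = (89.77° + 7.13°) − (85.43° + 84.29°) = -72.82°

At ω = 4947 rad/s:
zero (1 + j4947·1) = 1 + j4947 → |·| ≈ 4947, ∠ ≈ 89.99°
zero (1 + j4947·0.0005) = 1 + j2.4735 → |·| ≈ 2.668, ∠ ≈ 67.99°
pole (1 + j4947·0.05) = 1 + j247.35 → |·| ≈ 247.35, ∠ ≈ 89.77°
pole (1 + j4947·0.04) = 1 + j197.88 → |·| ≈ 197.88, ∠ ≈ 89.71°
|G| = 2000 · 4947 · 2.668 / (247.35 · 197.88) ≈ 539.32
Gain = 20 log₁₀(539.32) ≈ 54.64 dB
∠G = (89.99° + 67.99°) − (89.77° + 89.71°) = -21.50°

ω = 250: 72.0 dB, -72.8°; ω = 4947: 54.6 dB, -21.5°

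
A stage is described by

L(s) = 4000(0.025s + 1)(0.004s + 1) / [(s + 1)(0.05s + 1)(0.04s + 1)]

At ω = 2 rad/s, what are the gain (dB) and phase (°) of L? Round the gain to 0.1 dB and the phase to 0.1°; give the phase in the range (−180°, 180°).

65.0 dB, -70.4°

At ω = 2 rad/s:
zero (1 + j2·0.025) = 1 + j0.05 → |·| ≈ 1.0012, ∠ ≈ 2.86°
zero (1 + j2·0.004) = 1 + j0.008 → |·| ≈ 1, ∠ ≈ 0.46°
pole (1 + j2·1) = 1 + j2 → |·| ≈ 2.2361, ∠ ≈ 63.43°
pole (1 + j2·0.05) = 1 + j0.1 → |·| ≈ 1.005, ∠ ≈ 5.71°
pole (1 + j2·0.04) = 1 + j0.08 → |·| ≈ 1.0032, ∠ ≈ 4.57°
|L| = 4000 · 1.0012 · 1 / (2.2361 · 1.005 · 1.0032) ≈ 1776.4
Gain = 20 log₁₀(1776.4) ≈ 64.99 dB
∠L = (2.86° + 0.46°) − (63.43° + 5.71° + 4.57°) = -70.39°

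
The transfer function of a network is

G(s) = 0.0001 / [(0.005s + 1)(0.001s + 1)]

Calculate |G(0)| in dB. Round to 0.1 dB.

-80.0 dB

G(0) = 0.0001 · 1 / 1 = 0.0001
20 log₁₀(0.0001) ≈ -80.00 dB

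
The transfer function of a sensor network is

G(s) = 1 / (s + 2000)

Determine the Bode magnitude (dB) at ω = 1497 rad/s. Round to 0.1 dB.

-68.0 dB

At s = jω = j1497:
pole (s+2000): 2000 + j1497 → |·| = √(2000²+1497²) = √6241009 ≈ 2498.2, ∠ = arctan(1497/2000) ≈ 36.81°
|G| = 1 / 2498.2 ≈ 0.00040029
Gain = 20 log₁₀(0.00040029) ≈ -67.95 dB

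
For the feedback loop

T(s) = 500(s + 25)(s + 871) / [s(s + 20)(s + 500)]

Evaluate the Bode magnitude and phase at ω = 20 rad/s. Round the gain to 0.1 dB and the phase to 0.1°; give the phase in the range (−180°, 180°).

33.9 dB, -97.3°

At s = jω = j20:
zero (s+25): 25 + j20 → |·| = √(25²+20²) = √1025 ≈ 32.016, ∠ = arctan(20/25) ≈ 38.66°
zero (s+871): 871 + j20 → |·| = √(871²+20²) = √759041 ≈ 871.23, ∠ = arctan(20/871) ≈ 1.32°
pole (s+20): 20 + j20 → |·| = √(20²+20²) = √800 ≈ 28.284, ∠ = arctan(20/20) ≈ 45.00°
pole (s+500): 500 + j20 → |·| = √(500²+20²) = √250400 ≈ 500.4, ∠ = arctan(20/500) ≈ 2.29°
pole at origin: |s| = 20, ∠ = 90.00° (in denominator)
|T| = 500 · 27893 / 2.8307e+05 ≈ 49.269
Gain = 20 log₁₀(49.269) ≈ 33.85 dB
∠T = 39.98° − 137.29° = -97.31°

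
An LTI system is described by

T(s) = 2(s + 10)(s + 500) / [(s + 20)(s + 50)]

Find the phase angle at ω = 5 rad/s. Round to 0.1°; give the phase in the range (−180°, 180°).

At s = jω = j5:
zero (s+10): 10 + j5 → |·| = √(10²+5²) = √125 ≈ 11.18, ∠ = arctan(5/10) ≈ 26.57°
zero (s+500): 500 + j5 → |·| = √(500²+5²) = √250025 ≈ 500.02, ∠ = arctan(5/500) ≈ 0.57°
pole (s+20): 20 + j5 → |·| = √(20²+5²) = √425 ≈ 20.616, ∠ = arctan(5/20) ≈ 14.04°
pole (s+50): 50 + j5 → |·| = √(50²+5²) = √2525 ≈ 50.249, ∠ = arctan(5/50) ≈ 5.71°
∠T = 27.14° − 19.75° = 7.39°

7.4°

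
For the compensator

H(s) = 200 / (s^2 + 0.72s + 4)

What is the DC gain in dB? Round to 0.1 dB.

H(0) = 200 / 4 = 50
20 log₁₀(50) ≈ 33.98 dB

34.0 dB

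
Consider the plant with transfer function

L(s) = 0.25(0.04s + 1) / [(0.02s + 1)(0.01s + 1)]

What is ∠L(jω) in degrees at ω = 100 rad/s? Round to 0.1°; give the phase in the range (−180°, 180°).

-32.5°

At ω = 100 rad/s:
zero (1 + j100·0.04) = 1 + j4 → |·| ≈ 4.1231, ∠ ≈ 75.96°
pole (1 + j100·0.02) = 1 + j2 → |·| ≈ 2.2361, ∠ ≈ 63.43°
pole (1 + j100·0.01) = 1 + j1 → |·| ≈ 1.4142, ∠ ≈ 45.00°
∠L = (75.96°) − (63.43° + 45.00°) = -32.47°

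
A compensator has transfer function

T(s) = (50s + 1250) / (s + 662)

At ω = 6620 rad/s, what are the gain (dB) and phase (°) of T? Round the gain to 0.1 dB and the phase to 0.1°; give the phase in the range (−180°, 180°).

Substitute s = j6620:
Numerator: 50(j6620) + 1250 = 1250 + j331000
Denominator: (j6620) + 662 = 662 + j6620
|N| = √(1250² + 331000²) ≈ 3.31e+05, ∠N ≈ 89.78°
|D| = √(662² + 6620²) ≈ 6653, ∠D ≈ 84.29°
|T| = 3.31e+05 / 6653 ≈ 49.752
Gain = 20 log₁₀(49.752) ≈ 33.94 dB
∠T = 89.78° − 84.29° = 5.49°

33.9 dB, 5.5°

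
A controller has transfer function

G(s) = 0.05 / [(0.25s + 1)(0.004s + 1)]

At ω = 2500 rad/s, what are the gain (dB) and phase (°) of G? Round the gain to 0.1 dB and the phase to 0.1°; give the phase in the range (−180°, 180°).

At ω = 2500 rad/s:
pole (1 + j2500·0.25) = 1 + j625 → |·| ≈ 625, ∠ ≈ 89.91°
pole (1 + j2500·0.004) = 1 + j10 → |·| ≈ 10.05, ∠ ≈ 84.29°
|G| = 0.05 · 1 / (625 · 10.05) ≈ 7.9602e-06
Gain = 20 log₁₀(7.9602e-06) ≈ -101.98 dB
∠G = (0°) − (89.91° + 84.29°) = -174.20°

-102.0 dB, -174.2°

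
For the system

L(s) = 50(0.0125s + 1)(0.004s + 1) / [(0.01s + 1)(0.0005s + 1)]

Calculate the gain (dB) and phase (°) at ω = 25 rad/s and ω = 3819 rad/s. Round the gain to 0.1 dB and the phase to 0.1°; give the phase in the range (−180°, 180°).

At ω = 25 rad/s:
zero (1 + j25·0.0125) = 1 + j0.3125 → |·| ≈ 1.0477, ∠ ≈ 17.35°
zero (1 + j25·0.004) = 1 + j0.1 → |·| ≈ 1.005, ∠ ≈ 5.71°
pole (1 + j25·0.01) = 1 + j0.25 → |·| ≈ 1.0308, ∠ ≈ 14.04°
pole (1 + j25·0.0005) = 1 + j0.0125 → |·| ≈ 1.0001, ∠ ≈ 0.72°
|L| = 50 · 1.0477 · 1.005 / (1.0308 · 1.0001) ≈ 51.069
Gain = 20 log₁₀(51.069) ≈ 34.16 dB
∠L = (17.35° + 5.71°) − (14.04° + 0.72°) = 8.30°

At ω = 3819 rad/s:
zero (1 + j3819·0.0125) = 1 + j47.7375 → |·| ≈ 47.748, ∠ ≈ 88.80°
zero (1 + j3819·0.004) = 1 + j15.276 → |·| ≈ 15.309, ∠ ≈ 86.25°
pole (1 + j3819·0.01) = 1 + j38.19 → |·| ≈ 38.203, ∠ ≈ 88.50°
pole (1 + j3819·0.0005) = 1 + j1.9095 → |·| ≈ 2.1555, ∠ ≈ 62.36°
|L| = 50 · 47.748 · 15.309 / (38.203 · 2.1555) ≈ 443.84
Gain = 20 log₁₀(443.84) ≈ 52.94 dB
∠L = (88.80° + 86.25°) − (88.50° + 62.36°) = 24.19°

ω = 25: 34.2 dB, 8.3°; ω = 3819: 52.9 dB, 24.2°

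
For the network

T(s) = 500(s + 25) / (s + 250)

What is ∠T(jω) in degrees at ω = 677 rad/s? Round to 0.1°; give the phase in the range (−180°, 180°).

At s = jω = j677:
zero (s+25): 25 + j677 → |·| = √(25²+677²) = √458954 ≈ 677.46, ∠ = arctan(677/25) ≈ 87.89°
pole (s+250): 250 + j677 → |·| = √(250²+677²) = √520829 ≈ 721.68, ∠ = arctan(677/250) ≈ 69.73°
∠T = 87.89° − 69.73° = 18.16°

18.2°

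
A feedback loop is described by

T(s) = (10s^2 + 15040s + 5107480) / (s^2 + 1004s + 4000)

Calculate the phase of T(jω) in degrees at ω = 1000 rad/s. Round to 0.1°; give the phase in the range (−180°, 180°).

-26.8°

Substitute s = j1000:
Numerator: 10(j1000)^2 + 15040(j1000) + 5107480 = -4892520 + j15040000
Denominator: (j1000)^2 + 1004(j1000) + 4000 = -996000 + j1004000
|N| = √(4892520² + 15040000²) ≈ 1.5816e+07, ∠N ≈ 108.02°
|D| = √(996000² + 1004000²) ≈ 1.4142e+06, ∠D ≈ 134.77°
∠T = 108.02° − 134.77° = -26.75°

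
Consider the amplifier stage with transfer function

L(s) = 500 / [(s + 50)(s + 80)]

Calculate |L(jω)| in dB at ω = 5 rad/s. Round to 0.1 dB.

-18.1 dB

At s = jω = j5:
pole (s+50): 50 + j5 → |·| = √(50²+5²) = √2525 ≈ 50.249, ∠ = arctan(5/50) ≈ 5.71°
pole (s+80): 80 + j5 → |·| = √(80²+5²) = √6425 ≈ 80.156, ∠ = arctan(5/80) ≈ 3.58°
|L| = 500 / 4027.8 ≈ 0.12414
Gain = 20 log₁₀(0.12414) ≈ -18.12 dB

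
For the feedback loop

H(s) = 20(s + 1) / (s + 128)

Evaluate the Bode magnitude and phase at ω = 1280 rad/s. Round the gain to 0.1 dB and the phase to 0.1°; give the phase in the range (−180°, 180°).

At s = jω = j1280:
zero (s+1): 1 + j1280 → |·| = √(1²+1280²) = √1638401 ≈ 1280, ∠ = arctan(1280/1) ≈ 89.96°
pole (s+128): 128 + j1280 → |·| = √(128²+1280²) = √1654784 ≈ 1286.4, ∠ = arctan(1280/128) ≈ 84.29°
|H| = 20 · 1280 / 1286.4 ≈ 19.9
Gain = 20 log₁₀(19.9) ≈ 25.98 dB
∠H = 89.96° − 84.29° = 5.67°

26.0 dB, 5.7°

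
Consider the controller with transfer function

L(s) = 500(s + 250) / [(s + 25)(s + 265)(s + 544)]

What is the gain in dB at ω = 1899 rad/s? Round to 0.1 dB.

-77.5 dB

At s = jω = j1899:
zero (s+250): 250 + j1899 → |·| = √(250²+1899²) = √3668701 ≈ 1915.4, ∠ = arctan(1899/250) ≈ 82.50°
pole (s+25): 25 + j1899 → |·| = √(25²+1899²) = √3606826 ≈ 1899.2, ∠ = arctan(1899/25) ≈ 89.25°
pole (s+265): 265 + j1899 → |·| = √(265²+1899²) = √3676426 ≈ 1917.4, ∠ = arctan(1899/265) ≈ 82.06°
pole (s+544): 544 + j1899 → |·| = √(544²+1899²) = √3902137 ≈ 1975.4, ∠ = arctan(1899/544) ≈ 74.01°
|L| = 500 · 1915.4 / 7.1935e+09 ≈ 0.00013313
Gain = 20 log₁₀(0.00013313) ≈ -77.51 dB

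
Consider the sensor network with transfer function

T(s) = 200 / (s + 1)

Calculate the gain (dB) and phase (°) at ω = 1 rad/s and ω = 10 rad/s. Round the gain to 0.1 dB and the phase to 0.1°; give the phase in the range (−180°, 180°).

Substitute s = j1:
Numerator: 200 = 200 + j0
Denominator: (j1) + 1 = 1 + j1
|N| = √(200² + 0²) ≈ 200, ∠N ≈ 0.00°
|D| = √(1² + 1²) ≈ 1.4142, ∠D ≈ 45.00°
|T| = 200 / 1.4142 ≈ 141.42
Gain = 20 log₁₀(141.42) ≈ 43.01 dB
∠T = 0.00° − 45.00° = -45.00°

Substitute s = j10:
Numerator: 200 = 200 + j0
Denominator: (j10) + 1 = 1 + j10
|N| = √(200² + 0²) ≈ 200, ∠N ≈ 0.00°
|D| = √(1² + 10²) ≈ 10.05, ∠D ≈ 84.29°
|T| = 200 / 10.05 ≈ 19.9
Gain = 20 log₁₀(19.9) ≈ 25.98 dB
∠T = 0.00° − 84.29° = -84.29°

ω = 1: 43.0 dB, -45.0°; ω = 10: 26.0 dB, -84.3°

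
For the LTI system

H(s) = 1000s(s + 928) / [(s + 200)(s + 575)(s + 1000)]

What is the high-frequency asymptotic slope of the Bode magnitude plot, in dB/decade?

Each pole contributes −20 dB/decade at high frequency; each zero contributes +20 dB/decade.
Net: 2 zero(s) − 3 pole(s) → -20 dB/decade.

-20 dB/decade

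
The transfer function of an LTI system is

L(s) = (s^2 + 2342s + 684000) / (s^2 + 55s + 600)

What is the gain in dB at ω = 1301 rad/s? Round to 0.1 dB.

5.6 dB

Substitute s = j1301:
Numerator: (j1301)^2 + 2342(j1301) + 684000 = -1008601 + j3046942
Denominator: (j1301)^2 + 55(j1301) + 600 = -1692001 + j71555
|N| = √(1008601² + 3046942²) ≈ 3.2095e+06, ∠N ≈ 108.32°
|D| = √(1692001² + 71555²) ≈ 1.6935e+06, ∠D ≈ 177.58°
|L| = 3.2095e+06 / 1.6935e+06 ≈ 1.8952
Gain = 20 log₁₀(1.8952) ≈ 5.55 dB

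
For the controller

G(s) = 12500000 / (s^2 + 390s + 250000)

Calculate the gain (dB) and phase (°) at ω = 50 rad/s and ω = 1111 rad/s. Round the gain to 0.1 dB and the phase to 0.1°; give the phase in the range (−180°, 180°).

ω = 50: 34.0 dB, -4.5°; ω = 1111: 21.3 dB, -156.2°

At s = jω = j50:
quadratic: (j50)² + 390·j50 + 250000 = 247500 + j19500 → |·| ≈ 2.4827e+05, ∠ ≈ 4.50°
|G| = 12500000 / 2.4827e+05 ≈ 50.348
Gain = 20 log₁₀(50.348) ≈ 34.04 dB
∠G = 0.00° − 4.50° = -4.50°

At s = jω = j1111:
quadratic: (j1111)² + 390·j1111 + 250000 = -984321 + j433290 → |·| ≈ 1.0755e+06, ∠ ≈ 156.24°
|G| = 12500000 / 1.0755e+06 ≈ 11.623
Gain = 20 log₁₀(11.623) ≈ 21.31 dB
∠G = 0.00° − 156.24° = -156.24°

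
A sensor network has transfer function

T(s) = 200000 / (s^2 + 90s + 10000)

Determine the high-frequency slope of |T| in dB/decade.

Each pole contributes −20 dB/decade at high frequency; each zero contributes +20 dB/decade.
Net: 0 zero(s) − 2 pole(s) → -40 dB/decade.

-40 dB/decade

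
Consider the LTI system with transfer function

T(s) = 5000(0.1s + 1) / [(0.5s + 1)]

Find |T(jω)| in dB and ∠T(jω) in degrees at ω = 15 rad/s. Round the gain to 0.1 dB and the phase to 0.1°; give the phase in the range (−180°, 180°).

At ω = 15 rad/s:
zero (1 + j15·0.1) = 1 + j1.5 → |·| ≈ 1.8028, ∠ ≈ 56.31°
pole (1 + j15·0.5) = 1 + j7.5 → |·| ≈ 7.5664, ∠ ≈ 82.41°
|T| = 5000 · 1.8028 / (7.5664) ≈ 1191.3
Gain = 20 log₁₀(1191.3) ≈ 61.52 dB
∠T = (56.31°) − (82.41°) = -26.10°

61.5 dB, -26.1°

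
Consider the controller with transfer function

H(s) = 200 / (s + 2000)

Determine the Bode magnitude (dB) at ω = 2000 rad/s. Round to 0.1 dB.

-23.0 dB

At s = jω = j2000:
pole (s+2000): 2000 + j2000 → |·| = √(2000²+2000²) = √8000000 ≈ 2828.4, ∠ = arctan(2000/2000) ≈ 45.00°
|H| = 200 / 2828.4 ≈ 0.070711
Gain = 20 log₁₀(0.070711) ≈ -23.01 dB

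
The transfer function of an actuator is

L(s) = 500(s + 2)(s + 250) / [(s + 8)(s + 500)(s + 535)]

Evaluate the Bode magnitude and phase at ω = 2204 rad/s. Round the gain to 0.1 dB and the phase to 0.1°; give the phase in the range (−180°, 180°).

-13.3 dB, -69.9°

At s = jω = j2204:
zero (s+2): 2 + j2204 → |·| = √(2²+2204²) = √4857620 ≈ 2204, ∠ = arctan(2204/2) ≈ 89.95°
zero (s+250): 250 + j2204 → |·| = √(250²+2204²) = √4920116 ≈ 2218.1, ∠ = arctan(2204/250) ≈ 83.53°
pole (s+8): 8 + j2204 → |·| = √(8²+2204²) = √4857680 ≈ 2204, ∠ = arctan(2204/8) ≈ 89.79°
pole (s+500): 500 + j2204 → |·| = √(500²+2204²) = √5107616 ≈ 2260, ∠ = arctan(2204/500) ≈ 77.22°
pole (s+535): 535 + j2204 → |·| = √(535²+2204²) = √5143841 ≈ 2268, ∠ = arctan(2204/535) ≈ 76.36°
|L| = 500 · 4.8887e+06 / 1.1297e+10 ≈ 0.21637
Gain = 20 log₁₀(0.21637) ≈ -13.30 dB
∠L = 173.48° − 243.37° = -69.89°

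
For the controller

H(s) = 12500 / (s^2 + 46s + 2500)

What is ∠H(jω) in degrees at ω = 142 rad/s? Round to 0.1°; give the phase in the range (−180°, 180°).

At s = jω = j142:
quadratic: (j142)² + 46·j142 + 2500 = -17664 + j6532 → |·| ≈ 18833, ∠ ≈ 159.71°
∠H = 0.00° − 159.71° = -159.71°

-159.7°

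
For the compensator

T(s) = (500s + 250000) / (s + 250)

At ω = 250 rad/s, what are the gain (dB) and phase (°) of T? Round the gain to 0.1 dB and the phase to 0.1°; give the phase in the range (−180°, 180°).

58.0 dB, -18.4°

Substitute s = j250:
Numerator: 500(j250) + 250000 = 250000 + j125000
Denominator: (j250) + 250 = 250 + j250
|N| = √(250000² + 125000²) ≈ 2.7951e+05, ∠N ≈ 26.57°
|D| = √(250² + 250²) ≈ 353.55, ∠D ≈ 45.00°
|T| = 2.7951e+05 / 353.55 ≈ 790.58
Gain = 20 log₁₀(790.58) ≈ 57.96 dB
∠T = 26.57° − 45.00° = -18.43°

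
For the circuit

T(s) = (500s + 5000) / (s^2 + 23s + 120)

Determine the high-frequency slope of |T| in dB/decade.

-20 dB/decade

Each pole contributes −20 dB/decade at high frequency; each zero contributes +20 dB/decade.
Net: 1 zero(s) − 2 pole(s) → -20 dB/decade.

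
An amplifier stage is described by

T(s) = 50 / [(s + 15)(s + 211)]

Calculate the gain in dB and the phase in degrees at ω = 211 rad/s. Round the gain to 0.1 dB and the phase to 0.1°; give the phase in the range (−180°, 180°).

-62.0 dB, -130.9°

At s = jω = j211:
pole (s+15): 15 + j211 → |·| = √(15²+211²) = √44746 ≈ 211.53, ∠ = arctan(211/15) ≈ 85.93°
pole (s+211): 211 + j211 → |·| = √(211²+211²) = √89042 ≈ 298.4, ∠ = arctan(211/211) ≈ 45.00°
|T| = 50 / 63121 ≈ 0.00079213
Gain = 20 log₁₀(0.00079213) ≈ -62.02 dB
∠T = 0.00° − 130.93° = -130.93°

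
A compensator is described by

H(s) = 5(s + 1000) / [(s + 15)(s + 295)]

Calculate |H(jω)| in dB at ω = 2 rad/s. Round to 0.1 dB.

At s = jω = j2:
zero (s+1000): 1000 + j2 → |·| = √(1000²+2²) = √1000004 ≈ 1000, ∠ = arctan(2/1000) ≈ 0.11°
pole (s+15): 15 + j2 → |·| = √(15²+2²) = √229 ≈ 15.133, ∠ = arctan(2/15) ≈ 7.59°
pole (s+295): 295 + j2 → |·| = √(295²+2²) = √87029 ≈ 295.01, ∠ = arctan(2/295) ≈ 0.39°
|H| = 5 · 1000 / 4464.4 ≈ 1.12
Gain = 20 log₁₀(1.12) ≈ 0.98 dB

1.0 dB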